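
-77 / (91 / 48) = -528 / 13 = -40.62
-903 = -903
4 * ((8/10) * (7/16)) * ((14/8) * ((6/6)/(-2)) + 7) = 343/40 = 8.58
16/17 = 0.94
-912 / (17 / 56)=-51072 / 17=-3004.24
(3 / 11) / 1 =3 / 11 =0.27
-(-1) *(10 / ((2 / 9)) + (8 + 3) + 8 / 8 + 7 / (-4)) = 55.25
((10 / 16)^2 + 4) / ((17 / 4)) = 281 / 272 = 1.03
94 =94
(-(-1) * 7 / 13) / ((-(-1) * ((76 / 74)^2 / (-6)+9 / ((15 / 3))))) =0.33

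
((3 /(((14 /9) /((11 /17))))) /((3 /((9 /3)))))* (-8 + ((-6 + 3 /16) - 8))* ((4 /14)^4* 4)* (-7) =207306 /40817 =5.08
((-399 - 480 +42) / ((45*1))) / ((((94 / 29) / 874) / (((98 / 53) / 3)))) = -38500574 / 12455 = -3091.17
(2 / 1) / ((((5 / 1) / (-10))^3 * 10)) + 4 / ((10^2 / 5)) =-7 / 5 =-1.40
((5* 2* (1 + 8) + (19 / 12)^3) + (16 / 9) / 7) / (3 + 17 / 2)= 1139725 / 139104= 8.19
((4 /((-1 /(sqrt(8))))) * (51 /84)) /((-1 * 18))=17 * sqrt(2) /63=0.38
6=6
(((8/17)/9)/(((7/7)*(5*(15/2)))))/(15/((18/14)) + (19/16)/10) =512/4327605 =0.00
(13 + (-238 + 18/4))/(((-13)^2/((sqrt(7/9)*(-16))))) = 1176*sqrt(7)/169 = 18.41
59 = 59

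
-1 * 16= -16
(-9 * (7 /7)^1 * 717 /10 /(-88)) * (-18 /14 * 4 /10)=-58077 /15400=-3.77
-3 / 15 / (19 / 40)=-8 / 19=-0.42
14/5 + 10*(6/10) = 44/5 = 8.80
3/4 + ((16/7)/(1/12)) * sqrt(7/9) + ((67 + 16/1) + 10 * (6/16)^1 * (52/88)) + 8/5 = 64 * sqrt(7)/7 + 38529/440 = 111.76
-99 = -99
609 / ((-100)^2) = 609 / 10000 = 0.06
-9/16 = -0.56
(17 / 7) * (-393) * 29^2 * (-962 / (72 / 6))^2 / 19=-433317636427 / 1596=-271502278.46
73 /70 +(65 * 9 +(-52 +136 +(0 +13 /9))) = 423037 /630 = 671.49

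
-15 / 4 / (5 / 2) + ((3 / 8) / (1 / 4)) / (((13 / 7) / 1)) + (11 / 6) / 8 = -289 / 624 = -0.46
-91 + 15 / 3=-86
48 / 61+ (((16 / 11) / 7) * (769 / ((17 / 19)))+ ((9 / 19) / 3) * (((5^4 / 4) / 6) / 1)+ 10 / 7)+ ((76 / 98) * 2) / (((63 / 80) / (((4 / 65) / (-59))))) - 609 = -1740998360010953 / 4105320074856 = -424.08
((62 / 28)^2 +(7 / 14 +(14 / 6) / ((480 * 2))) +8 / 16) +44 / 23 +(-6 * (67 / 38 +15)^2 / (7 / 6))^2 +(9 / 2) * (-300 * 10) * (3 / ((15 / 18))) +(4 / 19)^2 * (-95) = 2039892.96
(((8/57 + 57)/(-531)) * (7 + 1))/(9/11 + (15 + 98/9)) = -71654/2222943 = -0.03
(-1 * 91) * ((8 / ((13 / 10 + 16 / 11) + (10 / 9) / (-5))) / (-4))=71.87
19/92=0.21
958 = 958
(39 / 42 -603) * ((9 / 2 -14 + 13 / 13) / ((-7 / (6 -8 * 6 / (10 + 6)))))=-429879 / 196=-2193.26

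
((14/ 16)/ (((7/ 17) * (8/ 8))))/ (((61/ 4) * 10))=17/ 1220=0.01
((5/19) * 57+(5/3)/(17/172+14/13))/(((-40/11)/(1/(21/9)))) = -25897/13384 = -1.93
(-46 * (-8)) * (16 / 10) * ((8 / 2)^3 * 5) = 188416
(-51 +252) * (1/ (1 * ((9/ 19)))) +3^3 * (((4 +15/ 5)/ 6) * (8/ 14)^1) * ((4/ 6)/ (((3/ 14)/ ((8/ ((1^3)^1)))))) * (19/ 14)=3097/ 3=1032.33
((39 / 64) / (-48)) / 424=-13 / 434176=-0.00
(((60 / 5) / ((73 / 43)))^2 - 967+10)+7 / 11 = -53132264 / 58619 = -906.40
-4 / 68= -1 / 17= -0.06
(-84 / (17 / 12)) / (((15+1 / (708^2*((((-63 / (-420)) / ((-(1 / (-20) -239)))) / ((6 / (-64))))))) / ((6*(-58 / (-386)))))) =-2813366255616 / 789414961859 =-3.56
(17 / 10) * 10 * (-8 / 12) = -34 / 3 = -11.33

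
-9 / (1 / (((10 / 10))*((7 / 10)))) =-63 / 10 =-6.30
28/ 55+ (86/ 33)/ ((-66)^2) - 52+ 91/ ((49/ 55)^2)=7785328211/ 123263910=63.16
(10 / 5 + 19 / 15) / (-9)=-49 / 135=-0.36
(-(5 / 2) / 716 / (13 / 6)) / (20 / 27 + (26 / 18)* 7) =-405 / 2727244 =-0.00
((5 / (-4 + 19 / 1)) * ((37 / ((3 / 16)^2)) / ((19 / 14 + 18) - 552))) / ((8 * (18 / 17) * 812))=-5032 / 52549479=-0.00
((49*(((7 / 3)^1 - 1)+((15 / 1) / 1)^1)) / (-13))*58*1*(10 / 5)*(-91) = 1949612 / 3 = 649870.67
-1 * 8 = -8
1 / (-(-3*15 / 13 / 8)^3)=1124864 / 91125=12.34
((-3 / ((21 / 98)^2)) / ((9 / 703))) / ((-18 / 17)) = 1171198 / 243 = 4819.74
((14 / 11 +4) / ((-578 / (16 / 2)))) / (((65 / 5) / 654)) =-151728 / 41327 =-3.67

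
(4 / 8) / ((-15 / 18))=-3 / 5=-0.60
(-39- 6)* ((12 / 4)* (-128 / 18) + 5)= 735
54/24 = 9/4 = 2.25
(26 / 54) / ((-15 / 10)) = -26 / 81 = -0.32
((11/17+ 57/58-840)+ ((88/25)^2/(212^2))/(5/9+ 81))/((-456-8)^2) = -532611522601867/136776251372480000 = -0.00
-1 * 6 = -6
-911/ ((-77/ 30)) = 27330/ 77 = 354.94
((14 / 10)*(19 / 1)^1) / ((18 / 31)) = 45.81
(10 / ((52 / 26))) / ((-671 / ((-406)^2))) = -824180 / 671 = -1228.29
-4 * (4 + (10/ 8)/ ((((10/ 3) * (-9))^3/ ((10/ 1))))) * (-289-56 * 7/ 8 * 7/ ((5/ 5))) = 1364962/ 135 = 10110.83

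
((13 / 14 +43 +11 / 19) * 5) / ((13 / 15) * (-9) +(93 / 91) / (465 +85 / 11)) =-2000791000 / 70108803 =-28.54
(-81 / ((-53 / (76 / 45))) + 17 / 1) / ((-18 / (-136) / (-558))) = -82554.05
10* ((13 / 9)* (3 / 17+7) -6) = 6680 / 153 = 43.66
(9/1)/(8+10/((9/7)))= 81/142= 0.57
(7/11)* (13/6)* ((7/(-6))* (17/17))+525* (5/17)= 152.80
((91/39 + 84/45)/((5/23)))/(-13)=-483/325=-1.49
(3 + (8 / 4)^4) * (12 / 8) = 57 / 2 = 28.50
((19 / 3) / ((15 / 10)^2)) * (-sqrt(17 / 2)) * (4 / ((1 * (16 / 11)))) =-209 * sqrt(34) / 54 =-22.57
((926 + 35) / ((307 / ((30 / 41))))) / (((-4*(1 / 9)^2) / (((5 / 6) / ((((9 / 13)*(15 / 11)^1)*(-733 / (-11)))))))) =-22674795 / 36905084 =-0.61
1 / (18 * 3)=1 / 54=0.02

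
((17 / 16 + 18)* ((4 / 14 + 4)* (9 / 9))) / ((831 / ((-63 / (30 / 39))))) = -35685 / 4432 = -8.05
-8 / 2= -4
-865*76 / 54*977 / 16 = -16056995 / 216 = -74337.94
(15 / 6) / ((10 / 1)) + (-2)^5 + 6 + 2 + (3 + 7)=-55 / 4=-13.75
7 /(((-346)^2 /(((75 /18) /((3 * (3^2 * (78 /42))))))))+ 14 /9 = 1.56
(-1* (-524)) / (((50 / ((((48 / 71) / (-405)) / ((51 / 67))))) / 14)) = -3932096 / 12220875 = -0.32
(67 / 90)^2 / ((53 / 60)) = 4489 / 7155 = 0.63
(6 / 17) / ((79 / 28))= 168 / 1343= 0.13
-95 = -95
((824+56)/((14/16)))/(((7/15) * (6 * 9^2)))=17600/3969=4.43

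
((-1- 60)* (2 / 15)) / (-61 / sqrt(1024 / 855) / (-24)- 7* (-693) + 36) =-13024493568 / 7825903978445 + 1905152* sqrt(95) / 23477711935335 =-0.00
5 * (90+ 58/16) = 3745/8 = 468.12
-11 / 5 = -2.20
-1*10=-10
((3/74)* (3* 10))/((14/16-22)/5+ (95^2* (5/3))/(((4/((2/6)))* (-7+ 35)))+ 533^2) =226800/52984476967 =0.00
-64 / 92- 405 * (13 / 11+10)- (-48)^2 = -1728833 / 253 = -6833.33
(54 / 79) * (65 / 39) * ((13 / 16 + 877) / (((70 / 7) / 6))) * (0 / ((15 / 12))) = 0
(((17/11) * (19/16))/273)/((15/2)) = 323/360360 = 0.00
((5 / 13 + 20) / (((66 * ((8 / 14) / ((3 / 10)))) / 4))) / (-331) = -371 / 189332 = -0.00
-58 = -58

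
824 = 824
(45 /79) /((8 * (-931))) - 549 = -323027253 /588392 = -549.00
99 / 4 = 24.75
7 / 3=2.33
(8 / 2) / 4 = 1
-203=-203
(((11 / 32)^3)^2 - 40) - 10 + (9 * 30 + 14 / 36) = 2129782851953 / 9663676416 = 220.39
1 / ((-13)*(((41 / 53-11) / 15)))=795 / 7046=0.11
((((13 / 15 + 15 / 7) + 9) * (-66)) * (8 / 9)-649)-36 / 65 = -5545091 / 4095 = -1354.11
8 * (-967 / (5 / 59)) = -456424 / 5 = -91284.80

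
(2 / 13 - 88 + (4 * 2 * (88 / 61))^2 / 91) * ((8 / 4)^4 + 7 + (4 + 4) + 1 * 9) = -1170002320 / 338611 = -3455.30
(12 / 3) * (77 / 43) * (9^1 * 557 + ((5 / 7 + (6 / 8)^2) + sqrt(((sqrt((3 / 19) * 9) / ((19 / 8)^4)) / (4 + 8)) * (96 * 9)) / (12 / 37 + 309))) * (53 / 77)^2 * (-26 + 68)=319282176 * sqrt(2) * 57^(3 / 4) / 12377031205 + 4732594773 / 6622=714678.31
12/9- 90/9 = -26/3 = -8.67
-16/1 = -16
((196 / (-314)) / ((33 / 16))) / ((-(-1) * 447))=-1568 / 2315907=-0.00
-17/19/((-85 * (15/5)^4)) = 0.00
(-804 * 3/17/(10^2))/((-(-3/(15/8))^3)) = -3015/8704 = -0.35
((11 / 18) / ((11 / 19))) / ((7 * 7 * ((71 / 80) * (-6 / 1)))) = -380 / 93933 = -0.00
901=901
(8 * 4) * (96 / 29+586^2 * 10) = 3186717952 / 29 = 109886825.93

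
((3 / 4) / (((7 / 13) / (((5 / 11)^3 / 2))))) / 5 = 975 / 74536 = 0.01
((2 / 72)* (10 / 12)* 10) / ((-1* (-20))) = 5 / 432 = 0.01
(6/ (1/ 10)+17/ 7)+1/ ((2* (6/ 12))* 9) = 3940/ 63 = 62.54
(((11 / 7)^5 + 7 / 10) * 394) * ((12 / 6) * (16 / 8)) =1361789292 / 84035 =16205.03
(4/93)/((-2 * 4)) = -1/186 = -0.01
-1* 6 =-6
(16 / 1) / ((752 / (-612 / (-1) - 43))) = 569 / 47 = 12.11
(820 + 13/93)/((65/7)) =533911/6045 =88.32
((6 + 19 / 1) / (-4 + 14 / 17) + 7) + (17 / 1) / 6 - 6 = -109 / 27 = -4.04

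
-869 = -869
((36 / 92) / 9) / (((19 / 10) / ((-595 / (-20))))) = 595 / 874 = 0.68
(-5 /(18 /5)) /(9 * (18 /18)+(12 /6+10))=-25 /378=-0.07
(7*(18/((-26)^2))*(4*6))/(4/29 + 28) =1827/11492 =0.16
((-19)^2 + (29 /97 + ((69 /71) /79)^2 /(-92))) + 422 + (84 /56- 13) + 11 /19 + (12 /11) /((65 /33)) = 11652274759524837 /15075424957580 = 772.93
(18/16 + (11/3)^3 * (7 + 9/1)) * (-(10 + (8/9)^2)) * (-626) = 23336343191/4374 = 5335240.78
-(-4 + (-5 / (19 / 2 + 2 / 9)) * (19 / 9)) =178 / 35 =5.09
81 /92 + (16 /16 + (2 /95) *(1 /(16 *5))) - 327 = -28415427 /87400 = -325.12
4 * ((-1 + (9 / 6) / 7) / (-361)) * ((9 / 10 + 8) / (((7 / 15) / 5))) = 14685 / 17689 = 0.83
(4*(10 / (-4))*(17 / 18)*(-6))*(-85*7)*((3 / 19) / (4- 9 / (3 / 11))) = 183.58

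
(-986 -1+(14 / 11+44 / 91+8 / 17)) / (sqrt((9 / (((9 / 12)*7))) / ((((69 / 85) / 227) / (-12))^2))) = -0.22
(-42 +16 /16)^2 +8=1689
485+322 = 807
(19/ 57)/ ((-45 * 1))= -1/ 135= -0.01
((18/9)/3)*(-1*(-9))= 6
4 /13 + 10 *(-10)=-1296 /13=-99.69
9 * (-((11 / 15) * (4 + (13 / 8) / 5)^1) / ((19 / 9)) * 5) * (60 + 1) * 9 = -28208169 / 760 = -37116.01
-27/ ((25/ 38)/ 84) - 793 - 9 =-106234/ 25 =-4249.36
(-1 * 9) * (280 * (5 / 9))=-1400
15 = 15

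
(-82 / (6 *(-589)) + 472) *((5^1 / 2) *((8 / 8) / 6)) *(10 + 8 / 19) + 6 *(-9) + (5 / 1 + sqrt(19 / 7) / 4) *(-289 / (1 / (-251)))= 394567.74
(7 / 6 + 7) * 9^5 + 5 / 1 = 964477 / 2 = 482238.50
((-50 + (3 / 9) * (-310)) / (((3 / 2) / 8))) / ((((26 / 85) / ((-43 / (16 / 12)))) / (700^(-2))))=16813 / 95550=0.18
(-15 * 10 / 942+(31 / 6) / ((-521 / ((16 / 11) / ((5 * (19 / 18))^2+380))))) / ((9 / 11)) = -18937279963 / 97281581085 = -0.19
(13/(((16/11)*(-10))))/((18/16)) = -143/180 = -0.79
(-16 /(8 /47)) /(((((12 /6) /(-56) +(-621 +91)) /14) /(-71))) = -2616208 /14841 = -176.28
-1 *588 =-588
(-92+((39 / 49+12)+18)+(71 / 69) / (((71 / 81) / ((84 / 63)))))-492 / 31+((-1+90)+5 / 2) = 1117297 / 69874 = 15.99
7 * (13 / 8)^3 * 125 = 1922375 / 512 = 3754.64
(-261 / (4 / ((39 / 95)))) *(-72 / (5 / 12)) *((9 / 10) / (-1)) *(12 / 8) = -14840982 / 2375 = -6248.83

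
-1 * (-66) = 66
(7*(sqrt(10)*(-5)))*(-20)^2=-14000*sqrt(10)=-44271.89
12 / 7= 1.71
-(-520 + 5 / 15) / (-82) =-1559 / 246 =-6.34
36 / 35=1.03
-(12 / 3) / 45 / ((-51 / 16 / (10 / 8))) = 16 / 459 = 0.03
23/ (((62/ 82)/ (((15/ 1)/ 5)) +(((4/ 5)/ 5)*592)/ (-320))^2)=5436984375/ 456976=11897.75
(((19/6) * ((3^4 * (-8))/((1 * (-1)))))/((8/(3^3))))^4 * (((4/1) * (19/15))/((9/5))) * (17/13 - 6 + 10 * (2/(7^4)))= -3786733110308108776497/124852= -30329775336463242.69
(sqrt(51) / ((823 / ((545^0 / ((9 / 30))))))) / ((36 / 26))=65 *sqrt(51) / 22221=0.02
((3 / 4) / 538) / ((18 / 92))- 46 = -148465 / 3228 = -45.99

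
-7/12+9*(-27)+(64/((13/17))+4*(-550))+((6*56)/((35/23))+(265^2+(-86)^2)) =58875889/780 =75481.91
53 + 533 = 586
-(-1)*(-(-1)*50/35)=10/7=1.43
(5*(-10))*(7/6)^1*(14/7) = -350/3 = -116.67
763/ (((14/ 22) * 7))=1199/ 7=171.29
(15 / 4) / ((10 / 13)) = 39 / 8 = 4.88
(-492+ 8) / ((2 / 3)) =-726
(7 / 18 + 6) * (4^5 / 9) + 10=59690 / 81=736.91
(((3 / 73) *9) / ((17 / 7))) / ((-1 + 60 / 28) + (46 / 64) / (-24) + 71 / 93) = 3499776 / 43118545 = 0.08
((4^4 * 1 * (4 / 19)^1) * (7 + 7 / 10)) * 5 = 39424 / 19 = 2074.95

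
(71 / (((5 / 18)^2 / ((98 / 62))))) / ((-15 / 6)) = -2254392 / 3875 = -581.78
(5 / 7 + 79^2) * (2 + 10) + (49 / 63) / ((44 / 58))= 103813613 / 1386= 74901.60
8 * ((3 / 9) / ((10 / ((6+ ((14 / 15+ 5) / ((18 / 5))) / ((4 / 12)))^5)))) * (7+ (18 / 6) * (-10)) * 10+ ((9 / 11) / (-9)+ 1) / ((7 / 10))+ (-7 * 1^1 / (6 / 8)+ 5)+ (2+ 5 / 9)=-525472162359671 / 54561276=-9630862.78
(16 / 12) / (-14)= -2 / 21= -0.10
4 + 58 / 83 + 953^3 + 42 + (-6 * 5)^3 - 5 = 71836186152 / 83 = 865496218.70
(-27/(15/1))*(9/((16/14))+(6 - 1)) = -927/40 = -23.18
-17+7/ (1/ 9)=46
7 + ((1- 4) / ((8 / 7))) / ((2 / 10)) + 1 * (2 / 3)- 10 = -15.46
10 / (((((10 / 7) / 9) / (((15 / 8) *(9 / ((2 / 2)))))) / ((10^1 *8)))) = 85050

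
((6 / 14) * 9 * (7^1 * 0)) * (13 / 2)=0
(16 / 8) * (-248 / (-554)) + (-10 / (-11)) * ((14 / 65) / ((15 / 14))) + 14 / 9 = 4694402 / 1782495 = 2.63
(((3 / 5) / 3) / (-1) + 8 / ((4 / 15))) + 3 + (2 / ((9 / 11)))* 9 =274 / 5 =54.80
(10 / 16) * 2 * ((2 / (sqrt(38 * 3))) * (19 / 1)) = 5 * sqrt(114) / 12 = 4.45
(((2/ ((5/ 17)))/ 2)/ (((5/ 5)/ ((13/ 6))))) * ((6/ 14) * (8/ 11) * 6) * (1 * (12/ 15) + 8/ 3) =91936/ 1925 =47.76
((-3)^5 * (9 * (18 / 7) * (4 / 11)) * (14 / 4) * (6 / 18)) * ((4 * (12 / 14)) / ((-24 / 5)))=131220 / 77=1704.16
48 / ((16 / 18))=54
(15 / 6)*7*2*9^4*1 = 229635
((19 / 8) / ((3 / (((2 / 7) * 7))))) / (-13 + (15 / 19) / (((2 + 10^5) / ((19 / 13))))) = -4116749 / 33800646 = -0.12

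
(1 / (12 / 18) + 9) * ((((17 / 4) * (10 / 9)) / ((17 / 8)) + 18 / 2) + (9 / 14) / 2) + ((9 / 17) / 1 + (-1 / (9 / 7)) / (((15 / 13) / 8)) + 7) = 2264617 / 18360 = 123.35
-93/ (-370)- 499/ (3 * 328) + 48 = 8691361/ 182040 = 47.74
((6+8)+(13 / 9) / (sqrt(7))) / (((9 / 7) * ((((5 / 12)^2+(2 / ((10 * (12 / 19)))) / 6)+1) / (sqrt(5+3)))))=2080 * sqrt(14) / 7947+15680 * sqrt(2) / 883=26.09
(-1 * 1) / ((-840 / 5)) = 1 / 168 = 0.01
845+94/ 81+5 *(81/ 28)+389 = 2834149/ 2268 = 1249.62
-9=-9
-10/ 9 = -1.11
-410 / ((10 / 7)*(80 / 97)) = -27839 / 80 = -347.99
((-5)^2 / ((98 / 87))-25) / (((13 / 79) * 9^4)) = -21725 / 8358714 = -0.00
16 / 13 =1.23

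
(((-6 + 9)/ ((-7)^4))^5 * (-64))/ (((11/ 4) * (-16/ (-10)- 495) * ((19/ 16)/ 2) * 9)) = 1105920/ 41141131879847640551603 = 0.00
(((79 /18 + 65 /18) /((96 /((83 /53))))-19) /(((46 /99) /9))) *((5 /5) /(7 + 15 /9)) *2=-10692891 /126776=-84.34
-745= -745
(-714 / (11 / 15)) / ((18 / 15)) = -8925 / 11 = -811.36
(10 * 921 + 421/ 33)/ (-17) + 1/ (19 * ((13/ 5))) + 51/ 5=-21693679/ 40755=-532.29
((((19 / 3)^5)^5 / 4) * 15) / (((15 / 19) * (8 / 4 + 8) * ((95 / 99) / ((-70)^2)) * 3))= 88815482617458143581409.71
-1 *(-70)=70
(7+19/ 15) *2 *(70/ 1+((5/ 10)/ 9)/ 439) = 68589484/ 59265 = 1157.34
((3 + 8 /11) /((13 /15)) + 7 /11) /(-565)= -706 /80795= -0.01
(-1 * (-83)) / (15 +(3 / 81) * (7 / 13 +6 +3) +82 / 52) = 58266 / 11885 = 4.90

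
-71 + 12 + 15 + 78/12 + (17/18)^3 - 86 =-122.66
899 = 899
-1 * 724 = -724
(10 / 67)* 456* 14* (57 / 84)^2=205770 / 469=438.74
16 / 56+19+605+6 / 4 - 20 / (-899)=7876419 / 12586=625.81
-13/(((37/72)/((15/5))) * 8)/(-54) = 13/74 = 0.18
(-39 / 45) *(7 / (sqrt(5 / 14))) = -91 *sqrt(70) / 75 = -10.15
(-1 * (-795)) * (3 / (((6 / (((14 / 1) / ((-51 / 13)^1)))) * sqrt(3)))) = -24115 * sqrt(3) / 51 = -818.99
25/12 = 2.08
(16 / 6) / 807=8 / 2421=0.00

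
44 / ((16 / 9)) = 99 / 4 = 24.75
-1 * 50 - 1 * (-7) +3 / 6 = -85 / 2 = -42.50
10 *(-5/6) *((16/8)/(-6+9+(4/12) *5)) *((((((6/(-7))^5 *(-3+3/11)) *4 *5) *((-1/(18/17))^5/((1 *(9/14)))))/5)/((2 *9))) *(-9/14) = -709928500/943427331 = -0.75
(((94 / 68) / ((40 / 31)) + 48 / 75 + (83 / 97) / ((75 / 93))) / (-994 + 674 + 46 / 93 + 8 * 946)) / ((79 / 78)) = 1326499083 / 3512679352400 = 0.00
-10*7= -70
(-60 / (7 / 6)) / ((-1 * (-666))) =-20 / 259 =-0.08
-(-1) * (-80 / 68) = -1.18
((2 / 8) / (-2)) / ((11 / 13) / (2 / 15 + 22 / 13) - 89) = 89 / 63038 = 0.00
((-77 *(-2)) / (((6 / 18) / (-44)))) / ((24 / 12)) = -10164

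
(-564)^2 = 318096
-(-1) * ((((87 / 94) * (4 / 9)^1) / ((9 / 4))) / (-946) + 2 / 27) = 14782 / 200079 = 0.07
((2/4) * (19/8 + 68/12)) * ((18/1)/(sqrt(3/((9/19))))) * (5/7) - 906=-906 + 2895 * sqrt(57)/1064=-885.46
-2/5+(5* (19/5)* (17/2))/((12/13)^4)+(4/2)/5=9225203/41472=222.44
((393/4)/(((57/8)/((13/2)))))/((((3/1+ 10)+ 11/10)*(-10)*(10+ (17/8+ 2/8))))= -13624/265221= -0.05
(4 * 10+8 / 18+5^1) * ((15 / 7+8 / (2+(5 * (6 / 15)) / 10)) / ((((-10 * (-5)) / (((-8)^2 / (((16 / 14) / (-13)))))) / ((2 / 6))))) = -1274.65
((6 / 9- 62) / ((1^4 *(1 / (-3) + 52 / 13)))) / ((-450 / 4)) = 0.15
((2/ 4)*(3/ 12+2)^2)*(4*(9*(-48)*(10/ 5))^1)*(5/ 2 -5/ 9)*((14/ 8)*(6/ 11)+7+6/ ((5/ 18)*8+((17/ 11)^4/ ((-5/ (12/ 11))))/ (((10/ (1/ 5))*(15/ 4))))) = -1001096047806750/ 5519590967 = -181371.42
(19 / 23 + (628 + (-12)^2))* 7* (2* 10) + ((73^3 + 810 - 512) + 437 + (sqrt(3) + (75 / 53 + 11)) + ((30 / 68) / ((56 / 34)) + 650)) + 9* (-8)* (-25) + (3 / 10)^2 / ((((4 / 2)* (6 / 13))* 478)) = sqrt(3) + 816424266029087 / 1631509600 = 500412.07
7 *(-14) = -98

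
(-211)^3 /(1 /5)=-46969655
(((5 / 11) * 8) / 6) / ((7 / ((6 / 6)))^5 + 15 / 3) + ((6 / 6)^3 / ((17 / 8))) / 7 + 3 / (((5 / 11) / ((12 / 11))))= 599737451 / 82525905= 7.27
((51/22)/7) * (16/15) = 136/385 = 0.35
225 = 225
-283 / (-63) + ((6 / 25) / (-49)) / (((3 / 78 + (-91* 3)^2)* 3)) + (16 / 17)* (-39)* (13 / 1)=-171671286503581 / 363183730875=-472.68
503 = 503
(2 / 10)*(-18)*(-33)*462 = 274428 / 5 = 54885.60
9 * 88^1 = 792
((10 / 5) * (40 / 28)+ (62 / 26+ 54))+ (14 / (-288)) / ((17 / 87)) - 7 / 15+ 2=7490737 / 123760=60.53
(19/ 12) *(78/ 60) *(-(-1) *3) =247/ 40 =6.18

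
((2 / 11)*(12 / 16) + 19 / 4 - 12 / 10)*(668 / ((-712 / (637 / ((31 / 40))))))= -86273369 / 30349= -2842.71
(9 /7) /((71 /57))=513 /497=1.03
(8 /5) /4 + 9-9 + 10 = 52 /5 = 10.40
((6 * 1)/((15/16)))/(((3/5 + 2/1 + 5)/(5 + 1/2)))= 88/19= 4.63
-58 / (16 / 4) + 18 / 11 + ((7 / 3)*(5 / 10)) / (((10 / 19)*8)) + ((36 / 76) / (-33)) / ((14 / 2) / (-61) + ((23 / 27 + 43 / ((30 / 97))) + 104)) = -460869857347 / 36615878880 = -12.59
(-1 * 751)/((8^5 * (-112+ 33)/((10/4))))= 3755/5177344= 0.00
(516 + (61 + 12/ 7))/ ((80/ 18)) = 130.21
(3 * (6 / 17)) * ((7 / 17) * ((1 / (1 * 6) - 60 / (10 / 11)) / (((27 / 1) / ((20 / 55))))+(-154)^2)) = 295822324 / 28611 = 10339.46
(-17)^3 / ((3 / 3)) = -4913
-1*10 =-10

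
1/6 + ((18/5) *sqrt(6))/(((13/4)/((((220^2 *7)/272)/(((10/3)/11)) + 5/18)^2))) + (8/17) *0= 1/6 + 48684987520 *sqrt(6)/2601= 45849049.59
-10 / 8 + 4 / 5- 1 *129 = -2589 / 20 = -129.45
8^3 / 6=256 / 3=85.33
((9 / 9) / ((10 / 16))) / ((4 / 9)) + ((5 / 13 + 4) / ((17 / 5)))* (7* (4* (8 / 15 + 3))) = 144958 / 1105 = 131.18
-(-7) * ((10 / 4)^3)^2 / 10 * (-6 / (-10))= 13125 / 128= 102.54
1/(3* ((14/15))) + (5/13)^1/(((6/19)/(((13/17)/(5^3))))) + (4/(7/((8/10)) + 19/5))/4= 995254/2240175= 0.44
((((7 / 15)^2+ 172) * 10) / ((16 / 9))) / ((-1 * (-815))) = 38749 / 32600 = 1.19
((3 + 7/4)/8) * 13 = 247/32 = 7.72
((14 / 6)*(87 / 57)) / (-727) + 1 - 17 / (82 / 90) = -30010159 / 1698999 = -17.66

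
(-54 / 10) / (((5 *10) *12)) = -9 / 1000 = -0.01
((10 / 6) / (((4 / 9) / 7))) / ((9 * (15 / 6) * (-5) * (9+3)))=-7 / 360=-0.02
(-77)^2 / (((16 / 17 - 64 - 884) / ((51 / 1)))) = -734349 / 2300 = -319.28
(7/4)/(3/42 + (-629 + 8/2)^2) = 49/10937502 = 0.00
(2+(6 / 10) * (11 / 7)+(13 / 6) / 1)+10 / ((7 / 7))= 3173 / 210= 15.11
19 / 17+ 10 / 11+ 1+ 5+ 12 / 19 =30763 / 3553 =8.66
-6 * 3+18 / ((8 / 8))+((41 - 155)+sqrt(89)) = -114+sqrt(89) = -104.57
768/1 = 768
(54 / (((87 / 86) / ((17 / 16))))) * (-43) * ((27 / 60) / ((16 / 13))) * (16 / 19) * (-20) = 33098949 / 2204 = 15017.67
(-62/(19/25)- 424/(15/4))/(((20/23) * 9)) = -637951/25650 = -24.87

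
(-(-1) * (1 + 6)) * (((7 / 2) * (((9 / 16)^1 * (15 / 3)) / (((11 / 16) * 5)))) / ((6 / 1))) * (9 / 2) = 1323 / 88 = 15.03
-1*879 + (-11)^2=-758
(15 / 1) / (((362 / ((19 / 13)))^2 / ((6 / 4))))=16245 / 44292872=0.00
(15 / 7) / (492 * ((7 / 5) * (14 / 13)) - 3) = 325 / 112049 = 0.00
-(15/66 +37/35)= -989/770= -1.28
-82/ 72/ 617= -41/ 22212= -0.00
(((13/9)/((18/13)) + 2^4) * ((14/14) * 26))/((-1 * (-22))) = 3263/162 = 20.14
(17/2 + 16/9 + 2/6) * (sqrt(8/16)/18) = 0.42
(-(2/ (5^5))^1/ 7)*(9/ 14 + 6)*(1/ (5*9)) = -31/ 2296875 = -0.00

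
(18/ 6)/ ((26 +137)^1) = 3/ 163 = 0.02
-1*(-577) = 577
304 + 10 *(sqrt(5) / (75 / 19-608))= 303.96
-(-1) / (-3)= -1 / 3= -0.33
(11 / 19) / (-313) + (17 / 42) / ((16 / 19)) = 1913489 / 3996384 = 0.48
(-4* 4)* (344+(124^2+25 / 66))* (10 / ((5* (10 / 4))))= -6640288 / 33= -201220.85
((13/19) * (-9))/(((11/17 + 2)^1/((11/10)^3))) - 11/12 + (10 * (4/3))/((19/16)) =2056297/285000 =7.22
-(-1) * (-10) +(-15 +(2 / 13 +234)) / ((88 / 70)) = 8545 / 52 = 164.33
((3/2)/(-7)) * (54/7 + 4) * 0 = 0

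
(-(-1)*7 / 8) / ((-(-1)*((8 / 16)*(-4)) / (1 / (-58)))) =7 / 928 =0.01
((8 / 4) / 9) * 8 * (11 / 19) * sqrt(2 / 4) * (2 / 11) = 16 * sqrt(2) / 171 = 0.13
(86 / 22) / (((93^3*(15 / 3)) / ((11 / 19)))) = 43 / 76413915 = 0.00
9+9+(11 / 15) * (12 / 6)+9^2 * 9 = 11227 / 15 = 748.47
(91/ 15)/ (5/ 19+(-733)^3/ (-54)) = 31122/ 37414120865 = 0.00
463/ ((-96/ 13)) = -6019/ 96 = -62.70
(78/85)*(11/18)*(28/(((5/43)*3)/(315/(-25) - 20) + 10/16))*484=108663947392/8783475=12371.41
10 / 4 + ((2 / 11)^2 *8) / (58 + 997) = 638339 / 255310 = 2.50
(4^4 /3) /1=256 /3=85.33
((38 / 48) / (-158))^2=361 / 14379264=0.00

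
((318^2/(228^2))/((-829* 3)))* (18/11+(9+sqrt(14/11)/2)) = -0.01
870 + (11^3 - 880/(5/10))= 441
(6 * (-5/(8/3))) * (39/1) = -1755/4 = -438.75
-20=-20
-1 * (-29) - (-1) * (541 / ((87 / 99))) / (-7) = -11966 / 203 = -58.95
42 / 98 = 3 / 7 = 0.43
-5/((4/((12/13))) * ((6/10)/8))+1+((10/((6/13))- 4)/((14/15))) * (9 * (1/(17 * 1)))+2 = -7313/3094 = -2.36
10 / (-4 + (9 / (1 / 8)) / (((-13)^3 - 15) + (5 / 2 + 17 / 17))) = -22085 / 8906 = -2.48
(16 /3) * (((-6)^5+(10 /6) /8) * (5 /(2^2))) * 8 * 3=-3732380 /3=-1244126.67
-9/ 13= -0.69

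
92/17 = 5.41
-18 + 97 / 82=-1379 / 82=-16.82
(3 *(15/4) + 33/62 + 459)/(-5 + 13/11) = -214049/1736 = -123.30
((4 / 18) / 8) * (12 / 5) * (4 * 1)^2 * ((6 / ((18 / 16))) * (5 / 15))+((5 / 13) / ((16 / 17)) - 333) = -9285917 / 28080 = -330.70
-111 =-111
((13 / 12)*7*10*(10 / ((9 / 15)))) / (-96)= -11375 / 864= -13.17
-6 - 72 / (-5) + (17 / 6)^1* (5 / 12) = 9.58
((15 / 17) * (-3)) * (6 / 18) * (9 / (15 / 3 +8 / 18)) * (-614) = 746010 / 833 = 895.57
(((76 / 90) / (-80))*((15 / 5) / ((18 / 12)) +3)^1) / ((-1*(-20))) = -19 / 7200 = -0.00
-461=-461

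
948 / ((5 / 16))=15168 / 5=3033.60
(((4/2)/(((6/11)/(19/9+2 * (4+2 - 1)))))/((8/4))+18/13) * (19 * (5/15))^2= 5977799/6318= 946.15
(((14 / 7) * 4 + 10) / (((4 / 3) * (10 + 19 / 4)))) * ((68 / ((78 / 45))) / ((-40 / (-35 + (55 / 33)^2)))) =22185 / 767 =28.92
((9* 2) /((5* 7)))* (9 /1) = 162 /35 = 4.63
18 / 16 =9 / 8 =1.12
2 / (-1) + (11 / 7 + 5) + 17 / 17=39 / 7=5.57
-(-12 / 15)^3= 64 / 125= 0.51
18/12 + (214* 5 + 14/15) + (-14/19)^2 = 11620333/10830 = 1072.98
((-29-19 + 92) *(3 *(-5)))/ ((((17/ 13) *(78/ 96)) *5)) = -2112/ 17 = -124.24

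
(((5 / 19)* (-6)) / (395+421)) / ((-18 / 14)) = 35 / 23256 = 0.00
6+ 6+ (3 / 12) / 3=12.08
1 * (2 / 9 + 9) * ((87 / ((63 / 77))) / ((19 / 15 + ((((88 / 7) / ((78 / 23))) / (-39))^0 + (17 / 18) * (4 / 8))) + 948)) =529540 / 513399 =1.03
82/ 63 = 1.30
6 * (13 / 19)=78 / 19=4.11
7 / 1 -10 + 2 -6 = -7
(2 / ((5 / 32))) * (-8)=-102.40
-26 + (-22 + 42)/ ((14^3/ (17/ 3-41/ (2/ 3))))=-108691/ 4116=-26.41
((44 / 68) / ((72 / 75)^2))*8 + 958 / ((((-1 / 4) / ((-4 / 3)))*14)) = 3175037 / 8568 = 370.57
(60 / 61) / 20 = 3 / 61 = 0.05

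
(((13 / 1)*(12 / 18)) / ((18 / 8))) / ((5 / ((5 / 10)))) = 0.39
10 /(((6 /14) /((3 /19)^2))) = 210 /361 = 0.58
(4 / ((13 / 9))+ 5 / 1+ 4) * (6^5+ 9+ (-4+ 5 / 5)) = 1190646 / 13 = 91588.15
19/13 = 1.46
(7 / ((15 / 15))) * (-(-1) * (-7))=-49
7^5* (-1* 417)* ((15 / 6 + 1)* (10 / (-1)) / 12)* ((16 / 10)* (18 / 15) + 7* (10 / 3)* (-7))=-98985986183 / 30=-3299532872.77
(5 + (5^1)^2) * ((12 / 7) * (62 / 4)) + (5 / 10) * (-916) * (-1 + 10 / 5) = 2374 / 7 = 339.14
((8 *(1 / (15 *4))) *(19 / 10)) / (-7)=-19 / 525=-0.04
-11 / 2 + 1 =-9 / 2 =-4.50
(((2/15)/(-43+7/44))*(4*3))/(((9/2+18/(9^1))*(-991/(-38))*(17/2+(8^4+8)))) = -53504/998698211875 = -0.00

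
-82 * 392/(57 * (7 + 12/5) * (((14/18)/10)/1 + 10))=-4821600/809951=-5.95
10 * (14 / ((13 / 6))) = 840 / 13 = 64.62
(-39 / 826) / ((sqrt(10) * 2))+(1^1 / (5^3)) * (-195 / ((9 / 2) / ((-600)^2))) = -124800 - 39 * sqrt(10) / 16520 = -124800.01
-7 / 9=-0.78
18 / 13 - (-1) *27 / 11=3.84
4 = 4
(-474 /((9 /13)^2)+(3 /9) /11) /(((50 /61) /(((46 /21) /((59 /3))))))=-58868477 /438075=-134.38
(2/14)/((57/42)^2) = 28/361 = 0.08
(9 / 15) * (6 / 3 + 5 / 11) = 81 / 55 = 1.47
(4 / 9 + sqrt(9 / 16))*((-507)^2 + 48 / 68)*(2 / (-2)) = -307031.59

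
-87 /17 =-5.12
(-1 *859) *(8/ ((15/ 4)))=-27488/ 15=-1832.53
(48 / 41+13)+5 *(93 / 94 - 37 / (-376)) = 302301 / 15416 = 19.61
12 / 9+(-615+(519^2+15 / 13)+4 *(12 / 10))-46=52397921 / 195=268707.29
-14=-14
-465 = -465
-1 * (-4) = 4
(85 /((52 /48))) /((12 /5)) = 425 /13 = 32.69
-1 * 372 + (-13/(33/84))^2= 87484/121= 723.01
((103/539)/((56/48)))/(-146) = -309/275429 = -0.00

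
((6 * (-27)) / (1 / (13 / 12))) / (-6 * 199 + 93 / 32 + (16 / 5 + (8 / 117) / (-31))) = 101846160 / 689359781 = 0.15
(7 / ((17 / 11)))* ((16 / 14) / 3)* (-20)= -1760 / 51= -34.51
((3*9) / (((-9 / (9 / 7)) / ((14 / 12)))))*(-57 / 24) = 171 / 16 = 10.69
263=263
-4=-4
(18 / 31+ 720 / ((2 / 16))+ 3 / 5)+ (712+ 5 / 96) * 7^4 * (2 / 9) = 25825167991 / 66960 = 385680.53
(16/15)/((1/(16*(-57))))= -4864/5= -972.80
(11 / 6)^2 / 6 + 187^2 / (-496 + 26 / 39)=-11240053 / 160488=-70.04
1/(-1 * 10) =-1/10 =-0.10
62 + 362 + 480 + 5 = 909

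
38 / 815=0.05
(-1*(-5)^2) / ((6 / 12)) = -50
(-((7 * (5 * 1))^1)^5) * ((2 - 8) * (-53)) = -16701956250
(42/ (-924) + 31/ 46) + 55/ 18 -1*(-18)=98749/ 4554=21.68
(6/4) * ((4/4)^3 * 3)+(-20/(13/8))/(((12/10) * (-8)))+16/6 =659/78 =8.45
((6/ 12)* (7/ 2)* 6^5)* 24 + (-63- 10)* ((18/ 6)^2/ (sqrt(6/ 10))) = 326592- 219* sqrt(15) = 325743.82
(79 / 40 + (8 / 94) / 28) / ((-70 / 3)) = -78093 / 921200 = -0.08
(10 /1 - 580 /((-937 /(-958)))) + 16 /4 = -542522 /937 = -579.00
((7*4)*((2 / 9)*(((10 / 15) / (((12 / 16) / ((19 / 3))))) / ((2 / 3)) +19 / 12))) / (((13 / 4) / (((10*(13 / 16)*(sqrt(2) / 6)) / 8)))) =12635*sqrt(2) / 3888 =4.60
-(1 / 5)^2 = -1 / 25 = -0.04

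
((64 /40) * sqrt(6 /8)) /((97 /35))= 28 * sqrt(3) /97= 0.50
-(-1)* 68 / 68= 1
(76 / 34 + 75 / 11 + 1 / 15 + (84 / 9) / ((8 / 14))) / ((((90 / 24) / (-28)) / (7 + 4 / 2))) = -7996464 / 4675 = -1710.47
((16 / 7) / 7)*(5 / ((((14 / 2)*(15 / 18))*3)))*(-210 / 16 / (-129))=0.01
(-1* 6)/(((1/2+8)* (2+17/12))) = -144/697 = -0.21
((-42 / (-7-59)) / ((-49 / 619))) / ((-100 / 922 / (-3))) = -856077 / 3850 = -222.36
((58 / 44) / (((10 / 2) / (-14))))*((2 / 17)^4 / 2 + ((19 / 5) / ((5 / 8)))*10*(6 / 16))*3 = -5798553306 / 22968275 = -252.46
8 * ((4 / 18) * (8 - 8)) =0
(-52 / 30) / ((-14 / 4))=52 / 105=0.50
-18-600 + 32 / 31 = -19126 / 31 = -616.97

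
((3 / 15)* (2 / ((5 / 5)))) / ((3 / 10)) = 4 / 3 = 1.33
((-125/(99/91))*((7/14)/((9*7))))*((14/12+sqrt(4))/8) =-30875/85536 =-0.36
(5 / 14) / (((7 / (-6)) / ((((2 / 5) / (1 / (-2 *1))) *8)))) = 96 / 49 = 1.96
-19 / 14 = -1.36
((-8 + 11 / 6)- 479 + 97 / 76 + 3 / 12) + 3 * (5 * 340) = 4616.36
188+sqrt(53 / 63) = sqrt(371) / 21+188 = 188.92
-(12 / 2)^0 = -1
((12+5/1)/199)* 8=136/199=0.68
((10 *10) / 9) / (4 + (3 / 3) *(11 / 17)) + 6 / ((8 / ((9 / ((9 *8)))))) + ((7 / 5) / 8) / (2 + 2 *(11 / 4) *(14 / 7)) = 2.50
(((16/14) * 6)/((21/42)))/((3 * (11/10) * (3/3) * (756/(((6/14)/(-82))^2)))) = 20/133190673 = 0.00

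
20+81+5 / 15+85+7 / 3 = 566 / 3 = 188.67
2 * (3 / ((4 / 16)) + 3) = 30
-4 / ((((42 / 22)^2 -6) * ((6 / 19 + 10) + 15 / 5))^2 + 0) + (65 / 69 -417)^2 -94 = 6864180922 / 39675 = 173010.23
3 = 3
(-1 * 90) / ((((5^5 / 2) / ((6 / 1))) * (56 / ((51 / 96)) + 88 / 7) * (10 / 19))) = -2261 / 406250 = -0.01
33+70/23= 829/23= 36.04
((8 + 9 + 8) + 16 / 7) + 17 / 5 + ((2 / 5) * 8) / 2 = 226 / 7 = 32.29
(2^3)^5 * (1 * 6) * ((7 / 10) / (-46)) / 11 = -344064 / 1265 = -271.99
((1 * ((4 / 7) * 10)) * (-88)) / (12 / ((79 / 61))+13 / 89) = -4949824 / 92645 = -53.43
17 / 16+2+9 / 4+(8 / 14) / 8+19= 2731 / 112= 24.38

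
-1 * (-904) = 904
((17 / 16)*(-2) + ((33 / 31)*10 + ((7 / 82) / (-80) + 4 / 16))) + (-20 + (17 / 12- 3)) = -12.81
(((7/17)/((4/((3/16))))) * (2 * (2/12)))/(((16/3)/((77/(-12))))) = -539/69632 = -0.01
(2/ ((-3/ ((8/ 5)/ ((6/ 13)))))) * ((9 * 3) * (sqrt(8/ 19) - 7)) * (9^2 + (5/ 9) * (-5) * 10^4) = -181469288/ 15 + 51848368 * sqrt(38)/ 285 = -10976497.07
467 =467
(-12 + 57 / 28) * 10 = -99.64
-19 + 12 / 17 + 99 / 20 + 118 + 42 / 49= 251121 / 2380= 105.51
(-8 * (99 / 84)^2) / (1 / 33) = -35937 / 98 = -366.70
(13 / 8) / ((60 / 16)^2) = 26 / 225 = 0.12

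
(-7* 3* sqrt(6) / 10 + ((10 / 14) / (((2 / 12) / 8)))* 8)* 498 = 956160 / 7 - 5229* sqrt(6) / 5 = 134032.61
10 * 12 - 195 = -75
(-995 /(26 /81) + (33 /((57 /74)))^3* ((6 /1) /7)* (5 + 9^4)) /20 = 78921914054127 /3566680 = 22127556.73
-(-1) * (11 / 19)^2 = 121 / 361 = 0.34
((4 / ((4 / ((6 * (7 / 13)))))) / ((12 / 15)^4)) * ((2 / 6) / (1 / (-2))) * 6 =-13125 / 416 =-31.55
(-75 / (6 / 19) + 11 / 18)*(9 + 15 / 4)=-9061 / 3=-3020.33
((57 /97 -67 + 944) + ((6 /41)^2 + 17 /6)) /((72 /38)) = 16366101383 /35220312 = 464.68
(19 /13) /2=19 /26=0.73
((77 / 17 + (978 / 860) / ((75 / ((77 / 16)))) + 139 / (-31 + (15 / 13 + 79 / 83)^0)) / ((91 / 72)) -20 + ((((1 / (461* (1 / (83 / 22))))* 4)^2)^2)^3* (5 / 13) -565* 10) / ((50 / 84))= -163590578990189832220122939375850649901655512317555000331 / 17173707950633639521194122228511295488964859201393750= -9525.64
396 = 396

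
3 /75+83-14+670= 18476 /25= 739.04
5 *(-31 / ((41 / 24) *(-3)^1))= 1240 / 41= 30.24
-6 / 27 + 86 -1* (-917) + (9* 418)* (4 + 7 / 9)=170791 / 9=18976.78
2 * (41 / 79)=82 / 79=1.04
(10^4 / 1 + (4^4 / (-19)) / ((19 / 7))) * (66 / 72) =3307524 / 361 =9162.12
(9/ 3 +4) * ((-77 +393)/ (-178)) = -1106/ 89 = -12.43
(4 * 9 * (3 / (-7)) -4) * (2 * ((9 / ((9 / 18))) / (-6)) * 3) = 2448 / 7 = 349.71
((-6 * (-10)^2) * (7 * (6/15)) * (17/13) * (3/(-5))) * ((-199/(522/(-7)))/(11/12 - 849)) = -15913632/3836729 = -4.15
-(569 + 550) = -1119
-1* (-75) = 75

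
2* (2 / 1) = 4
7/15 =0.47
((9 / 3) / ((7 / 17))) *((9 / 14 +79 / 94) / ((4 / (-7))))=-6222 / 329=-18.91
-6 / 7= -0.86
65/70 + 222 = 3121/14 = 222.93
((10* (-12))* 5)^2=360000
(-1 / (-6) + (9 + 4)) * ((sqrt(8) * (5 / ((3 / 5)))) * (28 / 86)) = 27650 * sqrt(2) / 387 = 101.04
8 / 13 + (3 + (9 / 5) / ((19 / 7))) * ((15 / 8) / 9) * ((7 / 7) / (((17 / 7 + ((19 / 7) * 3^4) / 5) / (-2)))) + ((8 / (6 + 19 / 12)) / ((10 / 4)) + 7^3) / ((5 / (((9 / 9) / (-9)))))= -21938239 / 3112200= -7.05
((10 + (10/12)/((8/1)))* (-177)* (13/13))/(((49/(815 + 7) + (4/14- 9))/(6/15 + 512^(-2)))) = 82.66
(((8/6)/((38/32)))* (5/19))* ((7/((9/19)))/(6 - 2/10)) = 11200/14877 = 0.75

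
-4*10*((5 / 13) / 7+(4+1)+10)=-54800 / 91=-602.20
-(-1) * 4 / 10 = 2 / 5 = 0.40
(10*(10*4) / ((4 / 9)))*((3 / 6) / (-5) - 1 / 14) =-1080 / 7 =-154.29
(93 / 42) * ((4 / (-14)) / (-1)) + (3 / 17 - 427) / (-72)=49186 / 7497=6.56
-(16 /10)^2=-64 /25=-2.56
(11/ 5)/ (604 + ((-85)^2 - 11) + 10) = 11/ 39140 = 0.00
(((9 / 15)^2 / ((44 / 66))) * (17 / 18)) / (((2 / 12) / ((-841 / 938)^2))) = 108213993 / 43992200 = 2.46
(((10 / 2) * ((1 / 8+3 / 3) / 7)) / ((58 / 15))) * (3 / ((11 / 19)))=38475 / 35728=1.08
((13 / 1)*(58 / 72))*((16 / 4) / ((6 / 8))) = 55.85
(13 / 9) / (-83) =-13 / 747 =-0.02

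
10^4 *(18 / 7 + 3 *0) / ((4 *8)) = 5625 / 7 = 803.57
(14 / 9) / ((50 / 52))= 364 / 225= 1.62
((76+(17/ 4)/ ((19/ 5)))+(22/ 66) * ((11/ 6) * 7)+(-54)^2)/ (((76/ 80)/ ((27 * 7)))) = 215272995/ 361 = 596324.09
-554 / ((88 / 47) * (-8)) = 13019 / 352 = 36.99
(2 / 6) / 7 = 0.05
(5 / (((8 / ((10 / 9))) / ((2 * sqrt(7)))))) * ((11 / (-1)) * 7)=-1925 * sqrt(7) / 18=-282.95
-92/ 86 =-1.07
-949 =-949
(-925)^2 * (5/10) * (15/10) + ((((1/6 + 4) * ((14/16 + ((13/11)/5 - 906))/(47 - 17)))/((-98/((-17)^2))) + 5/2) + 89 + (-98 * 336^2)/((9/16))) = -656348876577/34496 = -19026811.13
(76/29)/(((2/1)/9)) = 342/29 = 11.79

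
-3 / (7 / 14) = -6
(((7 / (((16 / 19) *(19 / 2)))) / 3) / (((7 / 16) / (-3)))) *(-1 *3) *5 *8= 240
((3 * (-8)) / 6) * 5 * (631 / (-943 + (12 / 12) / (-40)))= 504800 / 37721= 13.38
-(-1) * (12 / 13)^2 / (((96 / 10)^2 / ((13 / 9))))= 25 / 1872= 0.01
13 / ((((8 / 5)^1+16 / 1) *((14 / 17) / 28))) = 1105 / 44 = 25.11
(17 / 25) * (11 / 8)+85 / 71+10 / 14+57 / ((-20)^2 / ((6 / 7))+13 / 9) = 1243014207 / 418772200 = 2.97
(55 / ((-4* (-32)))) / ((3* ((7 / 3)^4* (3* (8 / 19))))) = 9405 / 2458624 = 0.00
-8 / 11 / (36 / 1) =-2 / 99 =-0.02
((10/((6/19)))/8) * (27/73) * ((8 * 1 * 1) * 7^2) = 41895/73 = 573.90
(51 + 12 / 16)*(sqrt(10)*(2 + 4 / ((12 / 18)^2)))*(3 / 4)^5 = 553311*sqrt(10) / 4096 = 427.18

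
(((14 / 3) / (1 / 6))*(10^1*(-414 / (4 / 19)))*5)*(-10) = 27531000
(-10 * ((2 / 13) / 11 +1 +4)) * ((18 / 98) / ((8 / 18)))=-290385 / 14014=-20.72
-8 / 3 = -2.67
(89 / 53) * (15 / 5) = 267 / 53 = 5.04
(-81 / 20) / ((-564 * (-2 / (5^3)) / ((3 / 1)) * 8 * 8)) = -2025 / 96256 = -0.02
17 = 17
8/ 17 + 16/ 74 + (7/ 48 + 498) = 15060755/ 30192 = 498.83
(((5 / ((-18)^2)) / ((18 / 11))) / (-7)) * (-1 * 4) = 55 / 10206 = 0.01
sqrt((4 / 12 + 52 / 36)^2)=16 / 9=1.78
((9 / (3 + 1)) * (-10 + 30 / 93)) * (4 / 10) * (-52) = 14040 / 31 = 452.90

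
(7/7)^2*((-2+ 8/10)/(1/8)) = -48/5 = -9.60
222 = 222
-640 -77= -717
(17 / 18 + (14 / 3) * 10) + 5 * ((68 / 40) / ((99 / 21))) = 4892 / 99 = 49.41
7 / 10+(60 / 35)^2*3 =9.52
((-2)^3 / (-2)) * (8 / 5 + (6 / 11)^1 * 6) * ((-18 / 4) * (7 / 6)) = -5628 / 55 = -102.33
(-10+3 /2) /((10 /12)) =-51 /5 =-10.20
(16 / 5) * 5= 16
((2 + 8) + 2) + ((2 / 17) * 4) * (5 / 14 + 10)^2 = 52046 / 833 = 62.48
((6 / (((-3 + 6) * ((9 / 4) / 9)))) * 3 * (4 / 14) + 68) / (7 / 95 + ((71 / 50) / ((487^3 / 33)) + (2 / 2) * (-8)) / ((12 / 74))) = -344979291800400 / 227013179464477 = -1.52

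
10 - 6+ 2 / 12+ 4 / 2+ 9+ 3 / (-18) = 15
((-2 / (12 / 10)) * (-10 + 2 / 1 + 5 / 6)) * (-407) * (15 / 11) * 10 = -198875 / 3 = -66291.67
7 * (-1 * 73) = -511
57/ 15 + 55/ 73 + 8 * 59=173942/ 365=476.55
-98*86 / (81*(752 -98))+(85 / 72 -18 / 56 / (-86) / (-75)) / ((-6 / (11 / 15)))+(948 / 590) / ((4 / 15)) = 2691549549323 / 470382633000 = 5.72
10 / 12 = 5 / 6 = 0.83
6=6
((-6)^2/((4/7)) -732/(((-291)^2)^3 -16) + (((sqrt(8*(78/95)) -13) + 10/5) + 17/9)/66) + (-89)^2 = 2*sqrt(3705)/3135 + 130898514240181459561/16395387973017075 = 7983.90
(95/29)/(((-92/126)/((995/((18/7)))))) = -4631725/2668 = -1736.03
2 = 2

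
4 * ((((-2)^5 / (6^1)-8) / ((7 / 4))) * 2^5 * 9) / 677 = -61440 / 4739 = -12.96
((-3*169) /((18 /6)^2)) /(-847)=169 /2541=0.07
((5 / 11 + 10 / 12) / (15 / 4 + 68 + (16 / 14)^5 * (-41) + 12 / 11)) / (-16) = 1428595 / 125928888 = 0.01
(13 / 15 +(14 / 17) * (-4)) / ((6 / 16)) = -4952 / 765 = -6.47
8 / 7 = 1.14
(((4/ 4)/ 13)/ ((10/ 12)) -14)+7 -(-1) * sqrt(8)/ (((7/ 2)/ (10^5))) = -449/ 65+400000 * sqrt(2)/ 7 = 80805.30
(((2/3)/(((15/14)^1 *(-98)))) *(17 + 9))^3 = -140608/31255875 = -0.00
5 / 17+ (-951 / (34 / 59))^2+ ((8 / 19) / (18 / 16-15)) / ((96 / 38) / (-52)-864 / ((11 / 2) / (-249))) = 9284693904734405725 / 3409261551108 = 2723373.89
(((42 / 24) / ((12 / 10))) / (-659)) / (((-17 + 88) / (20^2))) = -1750 / 140367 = -0.01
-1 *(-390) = 390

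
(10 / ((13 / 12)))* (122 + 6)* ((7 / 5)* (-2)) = -43008 / 13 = -3308.31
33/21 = 11/7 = 1.57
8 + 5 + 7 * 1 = 20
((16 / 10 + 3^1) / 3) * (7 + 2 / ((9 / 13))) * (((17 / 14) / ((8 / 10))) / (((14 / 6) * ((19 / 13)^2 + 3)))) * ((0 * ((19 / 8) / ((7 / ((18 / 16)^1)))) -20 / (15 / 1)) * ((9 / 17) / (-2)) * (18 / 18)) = 345943 / 510384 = 0.68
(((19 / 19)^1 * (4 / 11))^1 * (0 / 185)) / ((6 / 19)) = 0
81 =81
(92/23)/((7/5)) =20/7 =2.86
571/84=6.80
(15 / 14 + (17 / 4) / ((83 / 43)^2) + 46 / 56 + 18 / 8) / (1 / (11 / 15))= 2242141 / 578676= 3.87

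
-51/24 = -17/8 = -2.12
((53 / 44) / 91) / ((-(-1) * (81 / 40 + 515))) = 530 / 20701681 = 0.00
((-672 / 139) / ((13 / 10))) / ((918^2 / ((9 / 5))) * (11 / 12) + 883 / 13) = -1680 / 193905973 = -0.00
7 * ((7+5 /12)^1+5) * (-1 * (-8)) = 2086 /3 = 695.33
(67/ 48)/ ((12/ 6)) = 67/ 96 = 0.70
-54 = -54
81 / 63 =9 / 7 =1.29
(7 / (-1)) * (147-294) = 1029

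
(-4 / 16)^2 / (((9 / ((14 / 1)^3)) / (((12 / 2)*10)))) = 3430 / 3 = 1143.33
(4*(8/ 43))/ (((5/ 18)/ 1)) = 576/ 215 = 2.68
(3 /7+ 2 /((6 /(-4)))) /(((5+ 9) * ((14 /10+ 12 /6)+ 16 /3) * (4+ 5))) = -95 /115542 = -0.00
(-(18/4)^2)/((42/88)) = -297/7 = -42.43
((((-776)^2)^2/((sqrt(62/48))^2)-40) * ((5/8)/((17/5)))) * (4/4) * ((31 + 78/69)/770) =4019597638636235/1866634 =2153393562.23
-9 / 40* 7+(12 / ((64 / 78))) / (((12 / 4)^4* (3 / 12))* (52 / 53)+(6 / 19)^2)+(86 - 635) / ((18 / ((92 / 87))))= -2444470807 / 73861260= -33.10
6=6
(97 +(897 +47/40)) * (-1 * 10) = -39807/4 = -9951.75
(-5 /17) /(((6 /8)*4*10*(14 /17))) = -1 /84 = -0.01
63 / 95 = 0.66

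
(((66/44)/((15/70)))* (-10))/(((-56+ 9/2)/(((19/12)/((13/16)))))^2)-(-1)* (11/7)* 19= 3361163441/112954023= 29.76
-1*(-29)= 29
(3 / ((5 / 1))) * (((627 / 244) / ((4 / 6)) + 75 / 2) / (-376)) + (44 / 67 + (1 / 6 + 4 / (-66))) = 1413401987 / 2028459840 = 0.70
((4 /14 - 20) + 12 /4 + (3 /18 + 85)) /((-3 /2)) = -2875 /63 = -45.63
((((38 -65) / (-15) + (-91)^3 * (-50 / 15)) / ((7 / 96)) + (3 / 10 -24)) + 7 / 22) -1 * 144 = 13262794662 / 385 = 34448817.30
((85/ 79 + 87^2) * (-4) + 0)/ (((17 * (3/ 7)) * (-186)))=8372504/ 374697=22.34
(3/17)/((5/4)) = 12/85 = 0.14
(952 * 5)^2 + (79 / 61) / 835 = 1154064856079 / 50935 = 22657600.00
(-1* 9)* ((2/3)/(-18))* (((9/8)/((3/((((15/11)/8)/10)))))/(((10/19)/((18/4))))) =513/28160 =0.02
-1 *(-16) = 16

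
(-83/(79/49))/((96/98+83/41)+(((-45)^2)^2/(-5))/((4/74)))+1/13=370479789271/4816024824845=0.08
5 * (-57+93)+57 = 237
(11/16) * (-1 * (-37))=407/16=25.44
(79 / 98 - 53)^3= -133824895875 / 941192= -142186.61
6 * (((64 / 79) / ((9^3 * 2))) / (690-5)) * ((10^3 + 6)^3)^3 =67540115729901132596647788544 / 13149945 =5136151955761117829515.47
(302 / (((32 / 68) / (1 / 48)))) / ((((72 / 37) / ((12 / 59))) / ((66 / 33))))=94979 / 33984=2.79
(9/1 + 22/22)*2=20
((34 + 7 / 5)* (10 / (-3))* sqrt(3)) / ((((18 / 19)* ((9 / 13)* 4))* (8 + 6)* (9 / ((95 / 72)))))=-1384435* sqrt(3) / 2939328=-0.82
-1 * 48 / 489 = -16 / 163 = -0.10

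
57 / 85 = 0.67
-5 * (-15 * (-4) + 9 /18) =-605 /2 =-302.50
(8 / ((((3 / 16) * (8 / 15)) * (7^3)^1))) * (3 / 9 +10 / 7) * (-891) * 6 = -5274720 / 2401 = -2196.88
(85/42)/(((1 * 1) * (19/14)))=85/57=1.49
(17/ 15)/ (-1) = -17/ 15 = -1.13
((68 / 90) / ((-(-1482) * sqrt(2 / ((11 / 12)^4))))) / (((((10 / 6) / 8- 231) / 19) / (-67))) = 137819 * sqrt(2) / 116651340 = 0.00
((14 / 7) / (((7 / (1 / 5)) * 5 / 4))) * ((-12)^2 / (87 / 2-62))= -2304 / 6475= -0.36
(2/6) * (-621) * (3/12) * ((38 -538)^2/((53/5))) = -64687500/53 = -1220518.87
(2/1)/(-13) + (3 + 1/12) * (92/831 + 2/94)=1542187/6092892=0.25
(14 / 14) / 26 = 1 / 26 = 0.04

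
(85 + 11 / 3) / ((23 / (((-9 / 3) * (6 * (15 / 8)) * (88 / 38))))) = -6930 / 23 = -301.30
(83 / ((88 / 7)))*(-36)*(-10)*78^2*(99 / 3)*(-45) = -21473934300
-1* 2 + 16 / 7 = 2 / 7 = 0.29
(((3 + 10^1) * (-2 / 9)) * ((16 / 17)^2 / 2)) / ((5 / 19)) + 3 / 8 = -466841 / 104040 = -4.49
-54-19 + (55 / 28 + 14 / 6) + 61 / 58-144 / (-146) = -66.66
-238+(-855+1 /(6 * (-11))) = -72139 /66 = -1093.02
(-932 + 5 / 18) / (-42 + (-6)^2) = 16771 / 108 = 155.29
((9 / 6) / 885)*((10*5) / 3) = 5 / 177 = 0.03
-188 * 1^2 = -188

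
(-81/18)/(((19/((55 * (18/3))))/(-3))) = 234.47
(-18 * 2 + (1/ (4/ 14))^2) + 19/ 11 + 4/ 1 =-793/ 44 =-18.02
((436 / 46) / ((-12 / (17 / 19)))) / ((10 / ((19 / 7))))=-1853 / 9660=-0.19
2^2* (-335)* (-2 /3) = 2680 /3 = 893.33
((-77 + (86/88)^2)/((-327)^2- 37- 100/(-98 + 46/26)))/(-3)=61391991/258888099712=0.00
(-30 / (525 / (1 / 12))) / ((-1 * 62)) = 1 / 13020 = 0.00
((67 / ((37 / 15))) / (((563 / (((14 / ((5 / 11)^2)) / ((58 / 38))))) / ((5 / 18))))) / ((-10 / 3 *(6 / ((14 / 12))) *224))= -1078231 / 6959220480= -0.00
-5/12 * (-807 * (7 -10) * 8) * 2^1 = -16140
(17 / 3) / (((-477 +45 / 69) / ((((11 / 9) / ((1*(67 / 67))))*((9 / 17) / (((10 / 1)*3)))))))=-23 / 89640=-0.00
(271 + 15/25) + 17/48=65269/240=271.95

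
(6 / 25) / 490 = 3 / 6125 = 0.00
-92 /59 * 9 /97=-828 /5723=-0.14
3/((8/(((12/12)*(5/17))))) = 15/136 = 0.11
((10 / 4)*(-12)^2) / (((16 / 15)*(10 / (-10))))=-675 / 2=-337.50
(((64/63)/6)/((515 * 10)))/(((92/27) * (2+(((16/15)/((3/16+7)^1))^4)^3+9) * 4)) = 1207261492146337697045803070068359375/5505504764229370963453186472914436154989131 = 0.00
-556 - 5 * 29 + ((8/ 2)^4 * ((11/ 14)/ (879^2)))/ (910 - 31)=-3332596109765/ 4754060073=-701.00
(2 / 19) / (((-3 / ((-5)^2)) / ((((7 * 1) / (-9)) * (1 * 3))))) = 350 / 171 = 2.05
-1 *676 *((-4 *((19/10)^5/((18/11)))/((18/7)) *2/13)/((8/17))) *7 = 294950436781/8100000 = 36413.63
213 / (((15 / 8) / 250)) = 28400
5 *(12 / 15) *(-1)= -4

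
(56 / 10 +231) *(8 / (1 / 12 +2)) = 113568 / 125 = 908.54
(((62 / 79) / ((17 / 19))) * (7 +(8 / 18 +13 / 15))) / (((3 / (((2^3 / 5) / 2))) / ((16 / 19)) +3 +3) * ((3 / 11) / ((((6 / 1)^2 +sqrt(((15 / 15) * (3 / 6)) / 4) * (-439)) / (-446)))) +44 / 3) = 3661488740214272 / 6117312358946055-448092215521632 * sqrt(2) / 2039104119648685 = 0.29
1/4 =0.25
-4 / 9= -0.44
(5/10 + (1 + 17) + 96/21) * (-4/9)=-646/63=-10.25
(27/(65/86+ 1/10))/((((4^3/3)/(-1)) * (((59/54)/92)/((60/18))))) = -783675/1888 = -415.08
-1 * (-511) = 511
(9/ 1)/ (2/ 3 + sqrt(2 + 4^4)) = -27/ 1159 + 81 * sqrt(258)/ 2318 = 0.54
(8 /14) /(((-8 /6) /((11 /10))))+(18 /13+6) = 6291 /910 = 6.91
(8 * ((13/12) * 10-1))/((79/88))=20768/237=87.63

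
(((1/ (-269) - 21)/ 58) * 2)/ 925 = -226/ 288637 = -0.00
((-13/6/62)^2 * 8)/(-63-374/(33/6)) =-169/2266038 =-0.00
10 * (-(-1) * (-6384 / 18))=-3546.67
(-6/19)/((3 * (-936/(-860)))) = -215/2223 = -0.10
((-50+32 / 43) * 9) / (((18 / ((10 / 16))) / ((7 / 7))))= -5295 / 344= -15.39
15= 15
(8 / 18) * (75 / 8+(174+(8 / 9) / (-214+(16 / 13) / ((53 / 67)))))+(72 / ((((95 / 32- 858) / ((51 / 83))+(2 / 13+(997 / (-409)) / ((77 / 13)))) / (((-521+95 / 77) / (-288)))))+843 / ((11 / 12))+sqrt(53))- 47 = sqrt(53)+115706195661685802796631 / 121280090304255449094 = 961.32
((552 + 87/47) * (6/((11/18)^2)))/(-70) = -25302132/199045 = -127.12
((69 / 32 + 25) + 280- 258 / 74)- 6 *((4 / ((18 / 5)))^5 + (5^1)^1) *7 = 525343115 / 23304672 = 22.54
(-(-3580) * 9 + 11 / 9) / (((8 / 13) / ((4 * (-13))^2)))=1274220454 / 9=141580050.44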